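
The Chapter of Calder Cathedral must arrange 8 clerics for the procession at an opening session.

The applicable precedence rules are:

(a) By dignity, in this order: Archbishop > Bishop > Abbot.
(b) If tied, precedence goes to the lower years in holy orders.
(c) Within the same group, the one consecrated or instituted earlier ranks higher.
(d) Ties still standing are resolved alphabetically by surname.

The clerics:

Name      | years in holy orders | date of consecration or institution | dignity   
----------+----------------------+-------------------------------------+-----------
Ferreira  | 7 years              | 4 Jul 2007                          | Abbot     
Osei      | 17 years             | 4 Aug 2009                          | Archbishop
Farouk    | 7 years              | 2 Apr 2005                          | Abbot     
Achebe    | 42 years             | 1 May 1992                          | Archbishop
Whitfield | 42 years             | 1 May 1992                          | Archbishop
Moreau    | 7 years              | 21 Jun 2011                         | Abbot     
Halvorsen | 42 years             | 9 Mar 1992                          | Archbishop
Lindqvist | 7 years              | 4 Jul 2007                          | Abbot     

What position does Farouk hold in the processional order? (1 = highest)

5

By dignity: Osei, Halvorsen, Achebe and Whitfield (Archbishop); then Farouk, Ferreira, Lindqvist and Moreau (Abbot).
Among Osei, Halvorsen, Achebe and Whitfield, by years in holy orders (lower first): Osei (17 years) before Halvorsen, Achebe and Whitfield (42 years).
Among Halvorsen, Achebe and Whitfield, by date of consecration or institution (earlier first): Halvorsen (9 Mar 1992) before Achebe and Whitfield (1 May 1992).
Among Achebe and Whitfield, alphabetically by surname: Achebe before Whitfield.
Farouk, Ferreira, Lindqvist and Moreau all have years in holy orders 7 years, so the next rule applies.
Among Farouk, Ferreira, Lindqvist and Moreau, by date of consecration or institution (earlier first): Farouk (2 Apr 2005) before Ferreira and Lindqvist (4 Jul 2007) before Moreau (21 Jun 2011).
Among Ferreira and Lindqvist, alphabetically by surname: Ferreira before Lindqvist.
Order: Osei, Halvorsen, Achebe, Whitfield, Farouk, Ferreira, Lindqvist, Moreau. So position 5.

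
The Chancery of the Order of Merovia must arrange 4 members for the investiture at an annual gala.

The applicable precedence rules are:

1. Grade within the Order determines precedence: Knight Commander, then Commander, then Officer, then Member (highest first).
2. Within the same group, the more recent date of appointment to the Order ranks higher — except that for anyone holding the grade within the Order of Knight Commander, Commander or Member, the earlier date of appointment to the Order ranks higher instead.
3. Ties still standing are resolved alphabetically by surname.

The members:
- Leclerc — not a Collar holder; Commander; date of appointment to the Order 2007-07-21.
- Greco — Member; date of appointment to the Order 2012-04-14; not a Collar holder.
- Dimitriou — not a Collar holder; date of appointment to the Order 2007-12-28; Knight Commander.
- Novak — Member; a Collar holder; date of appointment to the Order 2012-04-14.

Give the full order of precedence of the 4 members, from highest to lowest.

Dimitriou, Leclerc, Greco, Novak

By grade within the Order: Dimitriou (Knight Commander); then Leclerc (Commander); then Greco and Novak (Member).
Greco and Novak both have date of appointment to the Order 2012-04-14, so the next rule applies.
Among Greco and Novak, alphabetically by surname: Greco before Novak.
Full order: Dimitriou, Leclerc, Greco, Novak.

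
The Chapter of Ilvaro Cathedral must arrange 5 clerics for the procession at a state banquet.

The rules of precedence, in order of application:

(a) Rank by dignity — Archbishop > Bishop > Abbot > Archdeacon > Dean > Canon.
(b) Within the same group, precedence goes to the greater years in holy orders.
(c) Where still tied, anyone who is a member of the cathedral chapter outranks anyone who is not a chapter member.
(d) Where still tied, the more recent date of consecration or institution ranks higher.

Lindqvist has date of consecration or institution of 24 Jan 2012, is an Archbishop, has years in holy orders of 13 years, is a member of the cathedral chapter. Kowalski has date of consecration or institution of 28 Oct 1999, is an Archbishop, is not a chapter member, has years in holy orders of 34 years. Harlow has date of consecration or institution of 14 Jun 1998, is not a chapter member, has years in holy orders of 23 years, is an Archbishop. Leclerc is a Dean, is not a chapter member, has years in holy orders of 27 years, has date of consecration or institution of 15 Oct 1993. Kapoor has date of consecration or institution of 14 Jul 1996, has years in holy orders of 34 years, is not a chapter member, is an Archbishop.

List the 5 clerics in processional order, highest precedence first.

Kowalski, Kapoor, Harlow, Lindqvist, Leclerc

By dignity: Kowalski, Kapoor, Harlow and Lindqvist (Archbishop); then Leclerc (Dean).
Among Kowalski, Kapoor, Harlow and Lindqvist, by years in holy orders (higher first): Kowalski and Kapoor (34 years) before Harlow (23 years) before Lindqvist (13 years).
Kowalski and Kapoor are each not a chapter member, so the next rule applies.
Among Kowalski and Kapoor, by date of consecration or institution (later first): Kowalski (28 Oct 1999) before Kapoor (14 Jul 1996).
Full order: Kowalski, Kapoor, Harlow, Lindqvist, Leclerc.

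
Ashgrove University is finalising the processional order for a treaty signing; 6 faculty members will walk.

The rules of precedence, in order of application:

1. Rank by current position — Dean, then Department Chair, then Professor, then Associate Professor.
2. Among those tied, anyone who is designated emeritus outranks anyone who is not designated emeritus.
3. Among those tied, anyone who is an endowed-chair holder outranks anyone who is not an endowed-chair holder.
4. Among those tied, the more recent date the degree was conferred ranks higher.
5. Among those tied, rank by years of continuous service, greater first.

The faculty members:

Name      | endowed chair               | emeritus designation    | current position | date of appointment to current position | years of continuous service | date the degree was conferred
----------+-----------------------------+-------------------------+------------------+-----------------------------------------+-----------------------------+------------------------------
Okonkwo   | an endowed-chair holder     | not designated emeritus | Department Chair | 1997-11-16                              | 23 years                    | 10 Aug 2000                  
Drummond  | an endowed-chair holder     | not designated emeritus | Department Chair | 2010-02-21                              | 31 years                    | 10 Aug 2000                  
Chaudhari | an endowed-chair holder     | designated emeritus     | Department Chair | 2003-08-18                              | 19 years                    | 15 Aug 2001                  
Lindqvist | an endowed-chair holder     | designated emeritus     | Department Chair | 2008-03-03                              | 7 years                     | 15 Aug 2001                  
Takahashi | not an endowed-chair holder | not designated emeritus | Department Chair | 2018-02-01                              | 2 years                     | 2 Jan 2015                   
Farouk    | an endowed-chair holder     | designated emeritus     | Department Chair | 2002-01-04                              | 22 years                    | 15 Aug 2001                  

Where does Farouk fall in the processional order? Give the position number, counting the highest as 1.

By current position: Farouk, Chaudhari, Lindqvist, Drummond, Okonkwo and Takahashi (Department Chair).
Among Farouk, Chaudhari, Lindqvist, Drummond, Okonkwo and Takahashi, designated emeritus before not designated emeritus: Farouk, Chaudhari and Lindqvist (designated emeritus) before Drummond, Okonkwo and Takahashi (not designated emeritus).
Farouk, Chaudhari and Lindqvist are each an endowed-chair holder, so the next rule applies.
Farouk, Chaudhari and Lindqvist all have date the degree was conferred 15 Aug 2001, so the next rule applies.
Among Farouk, Chaudhari and Lindqvist, by years of continuous service (higher first): Farouk (22 years) before Chaudhari (19 years) before Lindqvist (7 years).
Among Drummond, Okonkwo and Takahashi, an endowed-chair holder before not an endowed-chair holder: Drummond and Okonkwo (an endowed-chair holder) before Takahashi (not an endowed-chair holder).
Drummond and Okonkwo both have date the degree was conferred 10 Aug 2000, so the next rule applies.
Among Drummond and Okonkwo, by years of continuous service (higher first): Drummond (31 years) before Okonkwo (23 years).
Order: Farouk, Chaudhari, Lindqvist, Drummond, Okonkwo, Takahashi. So position 1.

1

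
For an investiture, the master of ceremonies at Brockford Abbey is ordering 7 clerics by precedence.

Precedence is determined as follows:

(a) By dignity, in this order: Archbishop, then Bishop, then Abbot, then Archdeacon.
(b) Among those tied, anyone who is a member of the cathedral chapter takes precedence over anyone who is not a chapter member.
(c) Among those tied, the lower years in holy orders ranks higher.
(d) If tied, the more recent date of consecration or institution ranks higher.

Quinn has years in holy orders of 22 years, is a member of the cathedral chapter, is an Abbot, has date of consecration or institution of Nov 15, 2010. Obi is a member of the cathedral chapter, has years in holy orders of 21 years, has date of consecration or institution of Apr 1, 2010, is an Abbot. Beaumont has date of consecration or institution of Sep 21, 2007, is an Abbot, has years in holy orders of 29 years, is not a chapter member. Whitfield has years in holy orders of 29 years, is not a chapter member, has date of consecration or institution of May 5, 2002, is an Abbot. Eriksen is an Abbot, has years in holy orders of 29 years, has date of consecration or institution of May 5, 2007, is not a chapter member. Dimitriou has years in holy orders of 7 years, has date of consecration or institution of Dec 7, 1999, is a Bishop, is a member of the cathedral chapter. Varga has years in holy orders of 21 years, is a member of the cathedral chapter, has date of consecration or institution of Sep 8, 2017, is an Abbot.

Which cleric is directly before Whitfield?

Eriksen

By dignity: Dimitriou (Bishop); then Varga, Obi, Quinn, Beaumont, Eriksen and Whitfield (Abbot).
Among Varga, Obi, Quinn, Beaumont, Eriksen and Whitfield, a member of the cathedral chapter before not a chapter member: Varga, Obi and Quinn (a member of the cathedral chapter) before Beaumont, Eriksen and Whitfield (not a chapter member).
Among Varga, Obi and Quinn, by years in holy orders (lower first): Varga and Obi (21 years) before Quinn (22 years).
Among Varga and Obi, by date of consecration or institution (later first): Varga (Sep 8, 2017) before Obi (Apr 1, 2010).
Beaumont, Eriksen and Whitfield all have years in holy orders 29 years, so the next rule applies.
Among Beaumont, Eriksen and Whitfield, by date of consecration or institution (later first): Beaumont (Sep 21, 2007) before Eriksen (May 5, 2007) before Whitfield (May 5, 2002).
Order: Dimitriou, Varga, Obi, Quinn, Beaumont, Eriksen, Whitfield.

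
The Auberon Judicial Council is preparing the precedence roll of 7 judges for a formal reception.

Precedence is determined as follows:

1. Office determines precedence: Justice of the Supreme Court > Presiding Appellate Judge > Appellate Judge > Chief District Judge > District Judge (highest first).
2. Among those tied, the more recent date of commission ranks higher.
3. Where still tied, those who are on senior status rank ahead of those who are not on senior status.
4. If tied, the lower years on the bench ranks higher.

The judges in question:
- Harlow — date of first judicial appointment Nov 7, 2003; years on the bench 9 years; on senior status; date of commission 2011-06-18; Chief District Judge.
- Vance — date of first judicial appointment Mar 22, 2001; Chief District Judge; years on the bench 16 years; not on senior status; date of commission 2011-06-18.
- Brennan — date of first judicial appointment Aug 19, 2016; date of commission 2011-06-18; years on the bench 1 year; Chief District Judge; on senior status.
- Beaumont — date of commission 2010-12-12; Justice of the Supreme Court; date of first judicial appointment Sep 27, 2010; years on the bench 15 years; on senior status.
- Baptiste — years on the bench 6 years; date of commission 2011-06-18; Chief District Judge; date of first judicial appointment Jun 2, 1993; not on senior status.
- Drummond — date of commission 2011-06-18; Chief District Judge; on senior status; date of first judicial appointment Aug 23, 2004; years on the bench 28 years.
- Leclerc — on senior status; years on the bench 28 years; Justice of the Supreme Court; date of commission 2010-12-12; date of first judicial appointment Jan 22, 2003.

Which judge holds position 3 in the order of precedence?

By office: Beaumont and Leclerc (Justice of the Supreme Court); then Brennan, Harlow, Drummond, Baptiste and Vance (Chief District Judge).
Beaumont and Leclerc both have date of commission 2010-12-12, so the next rule applies.
Beaumont and Leclerc are each on senior status, so the next rule applies.
Among Beaumont and Leclerc, by years on the bench (lower first): Beaumont (15 years) before Leclerc (28 years).
Brennan, Harlow, Drummond, Baptiste and Vance all have date of commission 2011-06-18, so the next rule applies.
Among Brennan, Harlow, Drummond, Baptiste and Vance, on senior status before not on senior status: Brennan, Harlow and Drummond (on senior status) before Baptiste and Vance (not on senior status).
Among Brennan, Harlow and Drummond, by years on the bench (lower first): Brennan (1 year) before Harlow (9 years) before Drummond (28 years).
Among Baptiste and Vance, by years on the bench (lower first): Baptiste (6 years) before Vance (16 years).
Order: Beaumont, Leclerc, Brennan, Harlow, Drummond, Baptiste, Vance.

Brennan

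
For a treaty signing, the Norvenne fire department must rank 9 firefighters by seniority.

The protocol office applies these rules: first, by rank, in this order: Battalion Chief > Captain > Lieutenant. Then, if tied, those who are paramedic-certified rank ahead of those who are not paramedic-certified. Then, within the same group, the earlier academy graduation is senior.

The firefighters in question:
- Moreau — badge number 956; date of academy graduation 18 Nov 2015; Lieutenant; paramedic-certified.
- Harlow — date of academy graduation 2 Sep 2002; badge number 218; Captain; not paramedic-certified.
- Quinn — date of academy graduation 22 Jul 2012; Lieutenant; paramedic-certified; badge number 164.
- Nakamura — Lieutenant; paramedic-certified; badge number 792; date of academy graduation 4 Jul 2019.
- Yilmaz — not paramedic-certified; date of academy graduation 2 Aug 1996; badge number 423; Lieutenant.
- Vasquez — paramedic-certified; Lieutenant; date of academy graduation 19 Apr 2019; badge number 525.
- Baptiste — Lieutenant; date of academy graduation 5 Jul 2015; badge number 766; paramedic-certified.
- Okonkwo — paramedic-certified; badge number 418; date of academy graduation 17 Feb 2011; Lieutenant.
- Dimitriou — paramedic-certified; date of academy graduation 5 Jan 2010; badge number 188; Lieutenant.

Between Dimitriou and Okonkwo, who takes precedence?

Dimitriou

By rank: Harlow (Captain); then Dimitriou, Okonkwo, Quinn, Baptiste, Moreau, Vasquez, Nakamura and Yilmaz (Lieutenant).
Among Dimitriou, Okonkwo, Quinn, Baptiste, Moreau, Vasquez, Nakamura and Yilmaz, paramedic-certified before not paramedic-certified: Dimitriou, Okonkwo, Quinn, Baptiste, Moreau, Vasquez and Nakamura (paramedic-certified) before Yilmaz (not paramedic-certified).
Among Dimitriou, Okonkwo, Quinn, Baptiste, Moreau, Vasquez and Nakamura, by date of academy graduation (earlier first): Dimitriou (5 Jan 2010) before Okonkwo (17 Feb 2011) before Quinn (22 Jul 2012) before Baptiste (5 Jul 2015) before Moreau (18 Nov 2015) before Vasquez (19 Apr 2019) before Nakamura (4 Jul 2019).
So Dimitriou takes precedence.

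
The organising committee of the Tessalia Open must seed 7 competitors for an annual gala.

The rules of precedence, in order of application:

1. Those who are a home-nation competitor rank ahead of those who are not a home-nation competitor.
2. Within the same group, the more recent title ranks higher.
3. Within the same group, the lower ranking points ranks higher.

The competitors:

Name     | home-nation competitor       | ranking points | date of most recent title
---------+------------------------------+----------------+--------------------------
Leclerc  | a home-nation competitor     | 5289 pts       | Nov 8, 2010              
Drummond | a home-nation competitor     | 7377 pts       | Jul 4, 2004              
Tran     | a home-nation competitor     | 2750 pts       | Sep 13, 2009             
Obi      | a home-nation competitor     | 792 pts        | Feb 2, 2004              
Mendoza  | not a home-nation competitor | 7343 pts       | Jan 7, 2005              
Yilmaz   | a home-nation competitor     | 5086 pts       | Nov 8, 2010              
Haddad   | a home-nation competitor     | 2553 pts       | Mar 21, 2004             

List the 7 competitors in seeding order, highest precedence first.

By the first rule: Yilmaz, Leclerc, Tran, Drummond, Haddad and Obi (each a home-nation competitor); then Mendoza (not a home-nation competitor).
Among Yilmaz, Leclerc, Tran, Drummond, Haddad and Obi, by date of most recent title (later first): Yilmaz and Leclerc (Nov 8, 2010) before Tran (Sep 13, 2009) before Drummond (Jul 4, 2004) before Haddad (Mar 21, 2004) before Obi (Feb 2, 2004).
Among Yilmaz and Leclerc, by ranking points (lower first): Yilmaz (5086 pts) before Leclerc (5289 pts).
Full order: Yilmaz, Leclerc, Tran, Drummond, Haddad, Obi, Mendoza.

Yilmaz, Leclerc, Tran, Drummond, Haddad, Obi, Mendoza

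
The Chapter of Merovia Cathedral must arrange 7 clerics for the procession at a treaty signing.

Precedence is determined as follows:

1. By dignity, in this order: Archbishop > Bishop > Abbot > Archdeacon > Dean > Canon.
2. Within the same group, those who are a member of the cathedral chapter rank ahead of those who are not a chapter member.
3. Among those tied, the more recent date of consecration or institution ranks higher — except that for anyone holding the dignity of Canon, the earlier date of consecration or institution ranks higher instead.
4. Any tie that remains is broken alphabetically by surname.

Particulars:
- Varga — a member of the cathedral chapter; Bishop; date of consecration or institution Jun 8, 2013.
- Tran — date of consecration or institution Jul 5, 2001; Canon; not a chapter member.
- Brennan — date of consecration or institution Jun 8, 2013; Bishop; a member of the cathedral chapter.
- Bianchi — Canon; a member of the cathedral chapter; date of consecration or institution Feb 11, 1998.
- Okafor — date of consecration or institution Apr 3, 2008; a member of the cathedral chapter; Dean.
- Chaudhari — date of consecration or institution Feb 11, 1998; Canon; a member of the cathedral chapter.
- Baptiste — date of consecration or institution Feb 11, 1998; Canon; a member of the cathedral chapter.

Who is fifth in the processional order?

By dignity: Brennan and Varga (Bishop); then Okafor (Dean); then Baptiste, Bianchi, Chaudhari and Tran (Canon).
Brennan and Varga are each a member of the cathedral chapter, so the next rule applies.
Brennan and Varga both have date of consecration or institution Jun 8, 2013, so the next rule applies.
Among Brennan and Varga, alphabetically by surname: Brennan before Varga.
Among Baptiste, Bianchi, Chaudhari and Tran, a member of the cathedral chapter before not a chapter member: Baptiste, Bianchi and Chaudhari (a member of the cathedral chapter) before Tran (not a chapter member).
Baptiste, Bianchi and Chaudhari all have date of consecration or institution Feb 11, 1998, so the next rule applies.
Among Baptiste, Bianchi and Chaudhari, alphabetically by surname: Baptiste before Bianchi before Chaudhari.
Order: Brennan, Varga, Okafor, Baptiste, Bianchi, Chaudhari, Tran.

Bianchi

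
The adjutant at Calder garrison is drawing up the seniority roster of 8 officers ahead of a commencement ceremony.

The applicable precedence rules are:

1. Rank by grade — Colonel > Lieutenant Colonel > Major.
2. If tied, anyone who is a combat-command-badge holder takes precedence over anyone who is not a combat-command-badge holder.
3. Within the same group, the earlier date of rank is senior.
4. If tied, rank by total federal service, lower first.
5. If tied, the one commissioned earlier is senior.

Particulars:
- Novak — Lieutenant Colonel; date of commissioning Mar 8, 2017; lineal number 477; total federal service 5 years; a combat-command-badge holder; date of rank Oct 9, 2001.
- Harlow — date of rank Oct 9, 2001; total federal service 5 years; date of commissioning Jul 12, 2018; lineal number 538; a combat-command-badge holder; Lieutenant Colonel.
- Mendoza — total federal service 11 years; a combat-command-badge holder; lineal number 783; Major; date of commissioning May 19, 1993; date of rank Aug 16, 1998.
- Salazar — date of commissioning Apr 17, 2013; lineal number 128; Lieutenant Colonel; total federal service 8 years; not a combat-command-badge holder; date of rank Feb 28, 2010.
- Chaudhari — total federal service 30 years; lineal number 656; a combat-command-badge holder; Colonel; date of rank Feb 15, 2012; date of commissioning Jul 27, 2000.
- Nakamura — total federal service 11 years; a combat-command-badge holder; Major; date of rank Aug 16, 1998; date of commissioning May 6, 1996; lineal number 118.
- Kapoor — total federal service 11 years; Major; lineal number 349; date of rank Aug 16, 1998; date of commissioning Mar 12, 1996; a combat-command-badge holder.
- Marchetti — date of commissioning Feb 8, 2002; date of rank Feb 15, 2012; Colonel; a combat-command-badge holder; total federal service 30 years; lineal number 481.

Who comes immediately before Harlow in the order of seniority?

By grade: Chaudhari and Marchetti (Colonel); then Novak, Harlow and Salazar (Lieutenant Colonel); then Mendoza, Kapoor and Nakamura (Major).
Chaudhari and Marchetti are each a combat-command-badge holder, so the next rule applies.
Chaudhari and Marchetti both have date of rank Feb 15, 2012, so the next rule applies.
Chaudhari and Marchetti both have total federal service 30 years, so the next rule applies.
Among Chaudhari and Marchetti, by date of commissioning (earlier first): Chaudhari (Jul 27, 2000) before Marchetti (Feb 8, 2002).
Among Novak, Harlow and Salazar, a combat-command-badge holder before not a combat-command-badge holder: Novak and Harlow (a combat-command-badge holder) before Salazar (not a combat-command-badge holder).
Novak and Harlow both have date of rank Oct 9, 2001, so the next rule applies.
Novak and Harlow both have total federal service 5 years, so the next rule applies.
Among Novak and Harlow, by date of commissioning (earlier first): Novak (Mar 8, 2017) before Harlow (Jul 12, 2018).
Mendoza, Kapoor and Nakamura are each a combat-command-badge holder, so the next rule applies.
Mendoza, Kapoor and Nakamura all have date of rank Aug 16, 1998, so the next rule applies.
Mendoza, Kapoor and Nakamura all have total federal service 11 years, so the next rule applies.
Among Mendoza, Kapoor and Nakamura, by date of commissioning (earlier first): Mendoza (May 19, 1993) before Kapoor (Mar 12, 1996) before Nakamura (May 6, 1996).
Order: Chaudhari, Marchetti, Novak, Harlow, Salazar, Mendoza, Kapoor, Nakamura.

Novak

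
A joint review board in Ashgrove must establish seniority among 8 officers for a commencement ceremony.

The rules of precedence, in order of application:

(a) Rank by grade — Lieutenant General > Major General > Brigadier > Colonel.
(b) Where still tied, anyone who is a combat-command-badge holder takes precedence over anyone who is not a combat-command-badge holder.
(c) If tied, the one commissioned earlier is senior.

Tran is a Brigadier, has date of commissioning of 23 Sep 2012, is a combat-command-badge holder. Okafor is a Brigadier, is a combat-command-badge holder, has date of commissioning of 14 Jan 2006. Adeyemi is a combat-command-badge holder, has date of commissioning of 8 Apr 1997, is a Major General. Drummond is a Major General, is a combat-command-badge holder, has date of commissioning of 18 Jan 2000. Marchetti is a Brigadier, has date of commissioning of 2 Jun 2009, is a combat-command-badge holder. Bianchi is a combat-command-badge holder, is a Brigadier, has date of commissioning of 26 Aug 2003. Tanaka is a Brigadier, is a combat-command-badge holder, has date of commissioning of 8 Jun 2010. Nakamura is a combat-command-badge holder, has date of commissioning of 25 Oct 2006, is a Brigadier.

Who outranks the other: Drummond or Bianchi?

Drummond

By grade: Adeyemi and Drummond (Major General); then Bianchi, Okafor, Nakamura, Marchetti, Tanaka and Tran (Brigadier).
Adeyemi and Drummond are each a combat-command-badge holder, so the next rule applies.
Among Adeyemi and Drummond, by date of commissioning (earlier first): Adeyemi (8 Apr 1997) before Drummond (18 Jan 2000).
Bianchi, Okafor, Nakamura, Marchetti, Tanaka and Tran are each a combat-command-badge holder, so the next rule applies.
Among Bianchi, Okafor, Nakamura, Marchetti, Tanaka and Tran, by date of commissioning (earlier first): Bianchi (26 Aug 2003) before Okafor (14 Jan 2006) before Nakamura (25 Oct 2006) before Marchetti (2 Jun 2009) before Tanaka (8 Jun 2010) before Tran (23 Sep 2012).
So Drummond takes precedence.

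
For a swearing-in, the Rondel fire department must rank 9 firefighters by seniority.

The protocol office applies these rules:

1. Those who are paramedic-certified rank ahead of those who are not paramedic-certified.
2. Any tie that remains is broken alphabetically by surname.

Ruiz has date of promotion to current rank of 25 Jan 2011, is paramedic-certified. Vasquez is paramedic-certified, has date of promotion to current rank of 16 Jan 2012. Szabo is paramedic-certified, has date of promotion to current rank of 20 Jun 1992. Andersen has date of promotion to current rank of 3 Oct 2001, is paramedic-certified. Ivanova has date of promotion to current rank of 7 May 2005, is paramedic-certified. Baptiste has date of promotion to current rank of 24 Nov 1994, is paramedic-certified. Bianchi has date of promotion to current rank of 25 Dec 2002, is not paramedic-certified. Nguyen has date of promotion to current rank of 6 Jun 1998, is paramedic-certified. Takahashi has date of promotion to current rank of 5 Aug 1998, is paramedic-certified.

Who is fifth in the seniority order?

Ruiz

By the first rule: Andersen, Baptiste, Ivanova, Nguyen, Ruiz, Szabo, Takahashi and Vasquez (each paramedic-certified); then Bianchi (not paramedic-certified).
Among Andersen, Baptiste, Ivanova, Nguyen, Ruiz, Szabo, Takahashi and Vasquez, alphabetically by surname: Andersen before Baptiste before Ivanova before Nguyen before Ruiz before Szabo before Takahashi before Vasquez.
Order: Andersen, Baptiste, Ivanova, Nguyen, Ruiz, Szabo, Takahashi, Vasquez, Bianchi.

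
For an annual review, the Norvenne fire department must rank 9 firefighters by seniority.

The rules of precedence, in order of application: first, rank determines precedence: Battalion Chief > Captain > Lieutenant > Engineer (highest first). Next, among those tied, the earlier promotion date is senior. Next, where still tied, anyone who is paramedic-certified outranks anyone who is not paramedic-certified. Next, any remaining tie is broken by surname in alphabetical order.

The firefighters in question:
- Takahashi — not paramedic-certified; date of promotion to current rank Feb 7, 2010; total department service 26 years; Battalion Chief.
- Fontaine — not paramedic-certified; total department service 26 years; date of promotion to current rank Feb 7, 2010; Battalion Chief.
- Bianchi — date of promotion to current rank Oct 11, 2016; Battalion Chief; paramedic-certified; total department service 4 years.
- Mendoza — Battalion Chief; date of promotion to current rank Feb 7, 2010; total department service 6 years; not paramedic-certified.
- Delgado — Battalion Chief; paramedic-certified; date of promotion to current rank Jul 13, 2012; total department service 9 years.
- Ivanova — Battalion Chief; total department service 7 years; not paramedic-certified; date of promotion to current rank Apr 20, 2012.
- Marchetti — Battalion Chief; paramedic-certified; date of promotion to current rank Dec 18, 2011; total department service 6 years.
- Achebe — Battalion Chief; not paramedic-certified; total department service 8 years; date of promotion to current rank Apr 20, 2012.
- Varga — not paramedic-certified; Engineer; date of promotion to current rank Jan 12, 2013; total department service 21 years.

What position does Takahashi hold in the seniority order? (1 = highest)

3

By rank: Fontaine, Mendoza, Takahashi, Marchetti, Achebe, Ivanova, Delgado and Bianchi (Battalion Chief); then Varga (Engineer).
Among Fontaine, Mendoza, Takahashi, Marchetti, Achebe, Ivanova, Delgado and Bianchi, by date of promotion to current rank (earlier first): Fontaine, Mendoza and Takahashi (Feb 7, 2010) before Marchetti (Dec 18, 2011) before Achebe and Ivanova (Apr 20, 2012) before Delgado (Jul 13, 2012) before Bianchi (Oct 11, 2016).
Fontaine, Mendoza and Takahashi are each not paramedic-certified, so the next rule applies.
Among Fontaine, Mendoza and Takahashi, alphabetically by surname: Fontaine before Mendoza before Takahashi.
Achebe and Ivanova are each not paramedic-certified, so the next rule applies.
Among Achebe and Ivanova, alphabetically by surname: Achebe before Ivanova.
Order: Fontaine, Mendoza, Takahashi, Marchetti, Achebe, Ivanova, Delgado, Bianchi, Varga. So position 3.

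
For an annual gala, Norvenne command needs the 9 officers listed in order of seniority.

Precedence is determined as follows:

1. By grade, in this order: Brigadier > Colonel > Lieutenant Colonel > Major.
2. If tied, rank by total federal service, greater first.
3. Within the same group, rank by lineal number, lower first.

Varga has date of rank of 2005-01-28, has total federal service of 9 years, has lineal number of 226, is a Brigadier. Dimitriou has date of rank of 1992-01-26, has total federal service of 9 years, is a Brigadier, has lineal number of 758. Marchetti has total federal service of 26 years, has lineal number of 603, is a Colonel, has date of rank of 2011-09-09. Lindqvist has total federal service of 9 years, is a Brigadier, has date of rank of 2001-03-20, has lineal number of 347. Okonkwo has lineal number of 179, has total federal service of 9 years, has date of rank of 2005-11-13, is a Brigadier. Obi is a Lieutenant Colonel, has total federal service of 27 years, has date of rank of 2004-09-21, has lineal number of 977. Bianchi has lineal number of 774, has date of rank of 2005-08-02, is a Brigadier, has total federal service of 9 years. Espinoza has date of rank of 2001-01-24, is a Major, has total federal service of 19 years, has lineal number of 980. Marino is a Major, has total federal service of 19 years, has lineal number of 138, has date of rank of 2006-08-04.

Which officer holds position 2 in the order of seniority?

Varga

By grade: Okonkwo, Varga, Lindqvist, Dimitriou and Bianchi (Brigadier); then Marchetti (Colonel); then Obi (Lieutenant Colonel); then Marino and Espinoza (Major).
Okonkwo, Varga, Lindqvist, Dimitriou and Bianchi all have total federal service 9 years, so the next rule applies.
Among Okonkwo, Varga, Lindqvist, Dimitriou and Bianchi, by lineal number (lower first): Okonkwo (179) before Varga (226) before Lindqvist (347) before Dimitriou (758) before Bianchi (774).
Marino and Espinoza both have total federal service 19 years, so the next rule applies.
Among Marino and Espinoza, by lineal number (lower first): Marino (138) before Espinoza (980).
Order: Okonkwo, Varga, Lindqvist, Dimitriou, Bianchi, Marchetti, Obi, Marino, Espinoza.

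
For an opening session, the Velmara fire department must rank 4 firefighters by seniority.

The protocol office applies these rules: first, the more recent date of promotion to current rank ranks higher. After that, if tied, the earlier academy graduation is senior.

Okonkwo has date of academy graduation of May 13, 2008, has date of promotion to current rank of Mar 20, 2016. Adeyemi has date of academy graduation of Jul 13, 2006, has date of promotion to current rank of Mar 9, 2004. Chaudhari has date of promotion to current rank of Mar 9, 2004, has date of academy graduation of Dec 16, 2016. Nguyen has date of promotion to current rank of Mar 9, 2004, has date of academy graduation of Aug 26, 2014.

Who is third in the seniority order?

By date of promotion to current rank (later first): Okonkwo (Mar 20, 2016); then Adeyemi, Nguyen and Chaudhari (each Mar 9, 2004).
Among Adeyemi, Nguyen and Chaudhari, by date of academy graduation (earlier first): Adeyemi (Jul 13, 2006) before Nguyen (Aug 26, 2014) before Chaudhari (Dec 16, 2016).
Order: Okonkwo, Adeyemi, Nguyen, Chaudhari.

Nguyen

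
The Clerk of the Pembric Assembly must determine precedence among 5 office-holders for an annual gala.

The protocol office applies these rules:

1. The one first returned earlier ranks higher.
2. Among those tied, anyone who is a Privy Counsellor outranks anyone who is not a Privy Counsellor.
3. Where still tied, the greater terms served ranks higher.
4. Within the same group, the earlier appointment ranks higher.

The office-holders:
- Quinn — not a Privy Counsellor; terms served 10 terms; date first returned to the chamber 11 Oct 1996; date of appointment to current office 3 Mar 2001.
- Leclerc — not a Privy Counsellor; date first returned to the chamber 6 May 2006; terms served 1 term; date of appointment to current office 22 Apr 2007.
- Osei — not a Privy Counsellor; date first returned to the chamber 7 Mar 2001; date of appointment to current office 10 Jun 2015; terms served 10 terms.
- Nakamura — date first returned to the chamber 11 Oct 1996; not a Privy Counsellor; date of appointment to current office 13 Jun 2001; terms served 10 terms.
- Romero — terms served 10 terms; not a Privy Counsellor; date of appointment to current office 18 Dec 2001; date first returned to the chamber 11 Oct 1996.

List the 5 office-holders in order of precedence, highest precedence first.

Quinn, Nakamura, Romero, Osei, Leclerc

By date first returned to the chamber (earlier first): Quinn, Nakamura and Romero (each 11 Oct 1996); then Osei (7 Mar 2001); then Leclerc (6 May 2006).
Quinn, Nakamura and Romero are each not a Privy Counsellor, so the next rule applies.
Quinn, Nakamura and Romero all have terms served 10 terms, so the next rule applies.
Among Quinn, Nakamura and Romero, by date of appointment to current office (earlier first): Quinn (3 Mar 2001) before Nakamura (13 Jun 2001) before Romero (18 Dec 2001).
Full order: Quinn, Nakamura, Romero, Osei, Leclerc.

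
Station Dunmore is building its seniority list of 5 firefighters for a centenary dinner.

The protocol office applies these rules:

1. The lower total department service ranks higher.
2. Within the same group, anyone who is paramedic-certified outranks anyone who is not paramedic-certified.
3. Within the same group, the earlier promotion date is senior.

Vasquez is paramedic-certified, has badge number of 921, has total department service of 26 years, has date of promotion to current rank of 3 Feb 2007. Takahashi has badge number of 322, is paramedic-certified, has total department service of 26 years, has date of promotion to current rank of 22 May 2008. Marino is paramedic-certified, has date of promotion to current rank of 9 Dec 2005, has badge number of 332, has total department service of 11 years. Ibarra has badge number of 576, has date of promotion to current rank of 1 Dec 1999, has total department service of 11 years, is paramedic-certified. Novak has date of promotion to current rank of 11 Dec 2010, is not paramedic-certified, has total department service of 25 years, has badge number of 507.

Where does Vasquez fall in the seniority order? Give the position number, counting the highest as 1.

By total department service (lower first): Ibarra and Marino (both 11 years); then Novak (25 years); then Vasquez and Takahashi (both 26 years).
Ibarra and Marino are each paramedic-certified, so the next rule applies.
Among Ibarra and Marino, by date of promotion to current rank (earlier first): Ibarra (1 Dec 1999) before Marino (9 Dec 2005).
Vasquez and Takahashi are each paramedic-certified, so the next rule applies.
Among Vasquez and Takahashi, by date of promotion to current rank (earlier first): Vasquez (3 Feb 2007) before Takahashi (22 May 2008).
Order: Ibarra, Marino, Novak, Vasquez, Takahashi. So position 4.

4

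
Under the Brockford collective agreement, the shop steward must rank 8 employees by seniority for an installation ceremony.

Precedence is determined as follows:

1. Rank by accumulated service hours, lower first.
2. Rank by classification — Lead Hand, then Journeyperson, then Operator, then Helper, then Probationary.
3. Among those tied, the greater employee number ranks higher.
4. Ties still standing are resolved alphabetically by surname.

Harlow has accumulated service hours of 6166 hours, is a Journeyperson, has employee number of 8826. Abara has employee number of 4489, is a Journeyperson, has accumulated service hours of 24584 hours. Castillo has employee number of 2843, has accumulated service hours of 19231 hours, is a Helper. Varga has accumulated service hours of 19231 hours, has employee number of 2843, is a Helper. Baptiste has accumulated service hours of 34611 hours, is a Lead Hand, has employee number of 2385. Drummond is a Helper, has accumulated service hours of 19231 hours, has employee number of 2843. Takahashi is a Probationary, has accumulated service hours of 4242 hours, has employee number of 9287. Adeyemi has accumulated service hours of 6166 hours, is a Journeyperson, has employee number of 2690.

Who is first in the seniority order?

By accumulated service hours (lower first): Takahashi (4242 hours); then Harlow and Adeyemi (both 6166 hours); then Castillo, Drummond and Varga (each 19231 hours); then Abara (24584 hours); then Baptiste (34611 hours).
Harlow and Adeyemi are each Journeyperson, so the next rule applies.
Among Harlow and Adeyemi, by employee number (higher first): Harlow (8826) before Adeyemi (2690).
Castillo, Drummond and Varga are each Helper, so the next rule applies.
Castillo, Drummond and Varga all have employee number 2843, so the next rule applies.
Among Castillo, Drummond and Varga, alphabetically by surname: Castillo before Drummond before Varga.
Order: Takahashi, Harlow, Adeyemi, Castillo, Drummond, Varga, Abara, Baptiste.

Takahashi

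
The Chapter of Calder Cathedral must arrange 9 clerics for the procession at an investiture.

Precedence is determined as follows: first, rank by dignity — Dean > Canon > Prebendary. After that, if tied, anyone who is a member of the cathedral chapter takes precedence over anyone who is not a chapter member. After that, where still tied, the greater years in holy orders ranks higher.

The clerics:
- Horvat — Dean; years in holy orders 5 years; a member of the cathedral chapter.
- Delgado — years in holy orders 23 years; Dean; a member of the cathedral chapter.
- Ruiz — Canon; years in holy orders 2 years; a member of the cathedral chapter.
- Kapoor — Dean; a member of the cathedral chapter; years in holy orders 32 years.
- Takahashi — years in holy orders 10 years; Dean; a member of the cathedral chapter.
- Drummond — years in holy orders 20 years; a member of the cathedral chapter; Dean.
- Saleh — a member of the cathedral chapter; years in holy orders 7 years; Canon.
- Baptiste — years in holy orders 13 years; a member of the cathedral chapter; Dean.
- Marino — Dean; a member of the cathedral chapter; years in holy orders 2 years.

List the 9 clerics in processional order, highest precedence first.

By dignity: Kapoor, Delgado, Drummond, Baptiste, Takahashi, Horvat and Marino (Dean); then Saleh and Ruiz (Canon).
Kapoor, Delgado, Drummond, Baptiste, Takahashi, Horvat and Marino are each a member of the cathedral chapter, so the next rule applies.
Among Kapoor, Delgado, Drummond, Baptiste, Takahashi, Horvat and Marino, by years in holy orders (higher first): Kapoor (32 years) before Delgado (23 years) before Drummond (20 years) before Baptiste (13 years) before Takahashi (10 years) before Horvat (5 years) before Marino (2 years).
Saleh and Ruiz are each a member of the cathedral chapter, so the next rule applies.
Among Saleh and Ruiz, by years in holy orders (higher first): Saleh (7 years) before Ruiz (2 years).
Full order: Kapoor, Delgado, Drummond, Baptiste, Takahashi, Horvat, Marino, Saleh, Ruiz.

Kapoor, Delgado, Drummond, Baptiste, Takahashi, Horvat, Marino, Saleh, Ruiz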